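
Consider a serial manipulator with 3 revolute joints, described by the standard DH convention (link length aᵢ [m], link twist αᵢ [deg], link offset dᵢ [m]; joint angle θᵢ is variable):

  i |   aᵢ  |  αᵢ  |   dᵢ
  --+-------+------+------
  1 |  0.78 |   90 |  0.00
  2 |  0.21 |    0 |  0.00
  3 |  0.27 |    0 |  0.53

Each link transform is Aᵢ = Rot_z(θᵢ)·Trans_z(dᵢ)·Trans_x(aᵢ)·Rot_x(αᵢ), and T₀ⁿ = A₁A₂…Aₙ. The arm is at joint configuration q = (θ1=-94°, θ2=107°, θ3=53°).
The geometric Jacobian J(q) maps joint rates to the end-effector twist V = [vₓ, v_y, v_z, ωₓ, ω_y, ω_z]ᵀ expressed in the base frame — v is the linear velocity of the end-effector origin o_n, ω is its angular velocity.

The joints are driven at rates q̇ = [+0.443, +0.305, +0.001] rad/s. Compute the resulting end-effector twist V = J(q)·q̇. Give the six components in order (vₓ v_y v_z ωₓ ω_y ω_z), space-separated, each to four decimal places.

o_n = [-0.5611, -0.4268, 0.2932]
J₁: ẑ×o_n = [0.4268, -0.5611, 0.0000], ω = ẑ
J2: z=[-0.9976, 0.0698, 0.0000] o=[-0.0544, -0.7781, 0.0000] → [0.0205, 0.2925, -0.3151, -0.9976, 0.0698, 0.0000]
J3: z=[-0.9976, 0.0698, 0.0000] o=[-0.0501, -0.7169, 0.2008] → [0.0064, 0.0921, -0.2537, -0.9976, 0.0698, 0.0000]
V = J·q̇ = [0.1953, -0.1593, -0.0964, -0.3053, 0.0213, 0.4430]

0.1953 -0.1593 -0.0964 -0.3053 0.0213 0.4430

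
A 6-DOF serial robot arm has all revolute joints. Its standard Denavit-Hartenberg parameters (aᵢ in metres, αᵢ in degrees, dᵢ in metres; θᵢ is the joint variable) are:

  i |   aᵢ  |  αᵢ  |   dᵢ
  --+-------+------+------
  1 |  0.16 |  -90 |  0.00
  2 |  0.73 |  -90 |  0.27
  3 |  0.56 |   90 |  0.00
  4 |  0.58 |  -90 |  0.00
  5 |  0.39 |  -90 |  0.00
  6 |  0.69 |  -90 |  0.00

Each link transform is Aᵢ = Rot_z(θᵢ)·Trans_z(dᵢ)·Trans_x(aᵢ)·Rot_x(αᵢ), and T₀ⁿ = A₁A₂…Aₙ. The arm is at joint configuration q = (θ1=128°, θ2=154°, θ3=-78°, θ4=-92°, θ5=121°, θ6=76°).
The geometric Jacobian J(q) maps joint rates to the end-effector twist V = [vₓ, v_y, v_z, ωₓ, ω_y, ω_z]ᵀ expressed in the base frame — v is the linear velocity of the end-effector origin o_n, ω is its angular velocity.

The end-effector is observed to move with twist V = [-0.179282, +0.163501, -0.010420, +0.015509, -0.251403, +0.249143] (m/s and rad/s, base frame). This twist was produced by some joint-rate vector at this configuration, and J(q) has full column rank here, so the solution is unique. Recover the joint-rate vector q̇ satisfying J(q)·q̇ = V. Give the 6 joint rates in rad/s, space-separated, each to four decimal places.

o_n = [0.4348, -0.6442, -0.7562]
J₁: ẑ×o_n = [0.6442, 0.4348, -0.0000], ω = ẑ
J2: z=[-0.7880, -0.6157, 0.0000] o=[-0.0985, 0.1261, 0.0000] → [0.4655, -0.5959, 0.9353, -0.7880, -0.6157, 0.0000]
J3: z=[0.2699, -0.3454, 0.8988] o=[0.0927, -0.5572, -0.3200] → [0.2289, 0.4252, 0.0947, 0.2699, -0.3454, 0.8988]
J4: z=[-0.7051, 0.5648, 0.4288] o=[-0.2745, -0.9769, -0.3711] → [-0.3601, 0.0326, -0.6351, -0.7051, 0.5648, 0.4288]
J5: z=[-0.6648, -0.7370, -0.1225] o=[-0.4177, -0.7615, -0.8902] → [-0.0844, -0.0153, 0.5503, -0.6648, -0.7370, -0.1225]
J6: z=[-0.1516, -0.0275, 0.9881] o=[-0.1324, -1.0249, -0.8537] → [-0.3788, 0.5752, -0.0421, -0.1516, -0.0275, 0.9881]
q̇ = J⁺·V = [-0.3800, -0.0990, 0.7250, 0.1740, 0.2200, -0.0710]

-0.3800 -0.0990 0.7250 0.1740 0.2200 -0.0710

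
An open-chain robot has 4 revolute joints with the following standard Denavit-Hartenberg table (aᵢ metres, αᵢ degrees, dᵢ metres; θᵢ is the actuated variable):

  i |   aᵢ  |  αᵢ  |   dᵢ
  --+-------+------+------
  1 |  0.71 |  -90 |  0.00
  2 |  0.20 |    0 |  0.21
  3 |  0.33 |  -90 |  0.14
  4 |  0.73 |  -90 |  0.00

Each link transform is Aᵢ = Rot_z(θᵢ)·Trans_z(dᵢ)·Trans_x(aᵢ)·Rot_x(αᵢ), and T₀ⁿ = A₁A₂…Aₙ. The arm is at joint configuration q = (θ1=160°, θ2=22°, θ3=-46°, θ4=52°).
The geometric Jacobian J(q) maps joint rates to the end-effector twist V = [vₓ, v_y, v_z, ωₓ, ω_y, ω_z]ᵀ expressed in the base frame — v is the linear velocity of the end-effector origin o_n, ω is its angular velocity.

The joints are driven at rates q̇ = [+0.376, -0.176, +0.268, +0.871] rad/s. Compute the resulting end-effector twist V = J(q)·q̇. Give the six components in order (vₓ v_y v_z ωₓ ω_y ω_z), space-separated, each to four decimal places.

0.2379 -0.3132 -0.2367 -0.3644 0.0347 -0.4197

o_n = [-1.4335, 0.7615, 0.2421]
J₁: ẑ×o_n = [-0.7615, -1.4335, 0.0000], ω = ẑ
J2: z=[-0.3420, -0.9397, 0.0000] o=[-0.6672, 0.2428, 0.0000] → [-0.2275, 0.0828, -0.8975, -0.3420, -0.9397, 0.0000]
J3: z=[-0.3420, -0.9397, 0.0000] o=[-0.9133, 0.1089, -0.0749] → [-0.2979, 0.1084, -0.7120, -0.3420, -0.9397, 0.0000]
J4: z=[-0.3822, 0.1391, -0.9135] o=[-1.2444, 0.0805, 0.0593] → [0.6475, 0.2426, -0.2340, -0.3822, 0.1391, -0.9135]
V = J·q̇ = [0.2379, -0.3132, -0.2367, -0.3644, 0.0347, -0.4197]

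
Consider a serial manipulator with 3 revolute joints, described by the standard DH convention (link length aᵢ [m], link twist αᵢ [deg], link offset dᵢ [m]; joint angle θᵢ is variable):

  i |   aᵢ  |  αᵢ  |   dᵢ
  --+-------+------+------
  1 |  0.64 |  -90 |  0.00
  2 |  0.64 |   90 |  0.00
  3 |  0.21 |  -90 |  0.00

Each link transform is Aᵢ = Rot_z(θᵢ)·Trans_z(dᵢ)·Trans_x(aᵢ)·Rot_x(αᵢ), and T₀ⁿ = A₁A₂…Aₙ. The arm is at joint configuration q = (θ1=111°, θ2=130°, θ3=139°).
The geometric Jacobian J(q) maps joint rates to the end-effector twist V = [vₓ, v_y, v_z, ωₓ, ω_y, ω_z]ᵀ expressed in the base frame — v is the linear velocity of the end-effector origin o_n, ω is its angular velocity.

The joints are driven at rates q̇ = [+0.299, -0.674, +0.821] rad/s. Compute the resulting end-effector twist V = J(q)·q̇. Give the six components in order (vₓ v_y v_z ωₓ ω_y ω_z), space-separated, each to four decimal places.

-0.0712 0.2727 -0.1220 0.4038 0.8287 -0.2287

o_n = [-0.2471, 0.2592, -0.3689]
J₁: ẑ×o_n = [-0.2592, -0.2471, 0.0000], ω = ẑ
J2: z=[-0.9336, -0.3584, 0.0000] o=[-0.2294, 0.5975, 0.0000] → [0.1322, -0.3444, 0.3095, -0.9336, -0.3584, 0.0000]
J3: z=[-0.2745, 0.7152, -0.6428] o=[-0.0819, 0.2134, -0.4903] → [0.1162, 0.1395, 0.1055, -0.2745, 0.7152, -0.6428]
V = J·q̇ = [-0.0712, 0.2727, -0.1220, 0.4038, 0.8287, -0.2287]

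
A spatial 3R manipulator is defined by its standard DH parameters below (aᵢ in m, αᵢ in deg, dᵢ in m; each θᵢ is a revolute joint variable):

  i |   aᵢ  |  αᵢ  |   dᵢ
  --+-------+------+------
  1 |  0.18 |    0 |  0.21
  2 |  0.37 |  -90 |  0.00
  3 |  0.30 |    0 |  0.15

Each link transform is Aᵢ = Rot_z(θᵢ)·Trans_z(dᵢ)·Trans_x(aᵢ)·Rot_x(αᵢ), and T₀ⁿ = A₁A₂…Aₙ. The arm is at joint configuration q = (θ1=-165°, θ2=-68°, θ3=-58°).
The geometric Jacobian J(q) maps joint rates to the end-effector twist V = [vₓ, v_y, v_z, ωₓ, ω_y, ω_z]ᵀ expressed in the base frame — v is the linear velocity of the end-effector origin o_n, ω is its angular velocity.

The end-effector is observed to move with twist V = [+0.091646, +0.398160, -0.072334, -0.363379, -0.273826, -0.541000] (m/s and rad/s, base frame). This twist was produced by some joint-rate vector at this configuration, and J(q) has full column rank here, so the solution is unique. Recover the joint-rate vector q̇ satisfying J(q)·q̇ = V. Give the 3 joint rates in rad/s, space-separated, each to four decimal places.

o_n = [-0.6120, 0.2856, 0.4644]
J₁: ẑ×o_n = [-0.2856, -0.6120, 0.0000], ω = ẑ
J2: z=[0.0000, 0.0000, 1.0000] o=[-0.1739, -0.0466, 0.2100] → [-0.3322, -0.4381, 0.0000, 0.0000, 0.0000, 1.0000]
J3: z=[-0.7986, -0.6018, 0.0000] o=[-0.3965, 0.2489, 0.2100] → [-0.1531, 0.2032, -0.1590, -0.7986, -0.6018, 0.0000]
q̇ = J⁺·V = [-0.3950, -0.1460, 0.4550]

-0.3950 -0.1460 0.4550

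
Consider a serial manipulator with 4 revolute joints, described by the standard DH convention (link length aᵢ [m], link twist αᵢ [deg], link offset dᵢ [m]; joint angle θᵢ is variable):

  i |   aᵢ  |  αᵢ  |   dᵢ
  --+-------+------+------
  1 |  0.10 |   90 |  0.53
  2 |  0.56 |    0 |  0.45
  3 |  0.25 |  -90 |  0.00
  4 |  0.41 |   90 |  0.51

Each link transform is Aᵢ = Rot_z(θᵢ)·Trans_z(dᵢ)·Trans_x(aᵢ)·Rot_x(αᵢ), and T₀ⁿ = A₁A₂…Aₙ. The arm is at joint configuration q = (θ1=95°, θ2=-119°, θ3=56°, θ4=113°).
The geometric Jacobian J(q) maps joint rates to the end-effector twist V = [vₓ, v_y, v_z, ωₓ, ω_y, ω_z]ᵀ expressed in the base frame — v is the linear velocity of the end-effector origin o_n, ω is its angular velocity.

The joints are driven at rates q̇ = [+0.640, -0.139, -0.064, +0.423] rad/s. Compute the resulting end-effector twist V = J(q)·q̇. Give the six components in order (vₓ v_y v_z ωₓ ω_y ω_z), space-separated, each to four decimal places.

o_n = [0.0441, 0.3288, 0.1917]
J₁: ẑ×o_n = [-0.3288, 0.0441, 0.0000], ω = ẑ
J2: z=[0.9962, 0.0872, 0.0000] o=[-0.0087, 0.0996, 0.5300] → [-0.0295, 0.3370, 0.2237, 0.9962, 0.0872, 0.0000]
J3: z=[0.9962, 0.0872, 0.0000] o=[0.4632, -0.1316, 0.0402] → [0.0132, -0.1509, 0.4952, 0.9962, 0.0872, 0.0000]
J4: z=[-0.0777, 0.8876, 0.4540] o=[0.4533, -0.0186, -0.1825] → [0.1745, -0.1567, 0.3363, -0.0777, 0.8876, 0.4540]
V = J·q̇ = [-0.1333, -0.0752, 0.0795, -0.2351, 0.3578, 0.8320]

-0.1333 -0.0752 0.0795 -0.2351 0.3578 0.8320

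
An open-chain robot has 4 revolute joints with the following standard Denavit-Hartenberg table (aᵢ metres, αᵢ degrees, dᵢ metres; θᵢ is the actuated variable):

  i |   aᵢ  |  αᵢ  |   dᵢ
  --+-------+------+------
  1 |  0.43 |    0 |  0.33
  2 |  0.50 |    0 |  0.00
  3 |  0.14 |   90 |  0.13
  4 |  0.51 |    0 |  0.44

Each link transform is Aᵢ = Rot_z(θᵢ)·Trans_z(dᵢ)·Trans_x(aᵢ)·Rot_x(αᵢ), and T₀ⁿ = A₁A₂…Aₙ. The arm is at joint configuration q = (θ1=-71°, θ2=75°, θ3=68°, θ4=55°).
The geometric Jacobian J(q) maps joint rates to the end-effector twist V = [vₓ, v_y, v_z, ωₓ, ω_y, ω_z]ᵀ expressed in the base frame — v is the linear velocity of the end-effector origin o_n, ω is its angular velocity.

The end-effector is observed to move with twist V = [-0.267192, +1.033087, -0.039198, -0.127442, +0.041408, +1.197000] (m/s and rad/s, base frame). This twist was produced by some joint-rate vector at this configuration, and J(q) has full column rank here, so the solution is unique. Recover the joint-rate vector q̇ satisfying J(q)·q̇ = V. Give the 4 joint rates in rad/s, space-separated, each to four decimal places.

0.1620 0.4320 0.6030 -0.1340

o_n = [1.1909, -0.0963, 0.8778]
J₁: ẑ×o_n = [0.0963, 1.1909, -0.0000], ω = ẑ
J2: z=[0.0000, 0.0000, 1.0000] o=[0.1400, -0.4066, 0.3300] → [-0.3103, 1.0509, 0.0000, 0.0000, 0.0000, 1.0000]
J3: z=[0.0000, 0.0000, 1.0000] o=[0.6388, -0.3717, 0.3300] → [-0.2754, 0.5521, 0.0000, 0.0000, 0.0000, 1.0000]
J4: z=[0.9511, -0.3090, 0.0000] o=[0.6820, -0.2385, 0.4600] → [-0.1291, -0.3973, 0.2925, 0.9511, -0.3090, 0.0000]
q̇ = J⁺·V = [0.1620, 0.4320, 0.6030, -0.1340]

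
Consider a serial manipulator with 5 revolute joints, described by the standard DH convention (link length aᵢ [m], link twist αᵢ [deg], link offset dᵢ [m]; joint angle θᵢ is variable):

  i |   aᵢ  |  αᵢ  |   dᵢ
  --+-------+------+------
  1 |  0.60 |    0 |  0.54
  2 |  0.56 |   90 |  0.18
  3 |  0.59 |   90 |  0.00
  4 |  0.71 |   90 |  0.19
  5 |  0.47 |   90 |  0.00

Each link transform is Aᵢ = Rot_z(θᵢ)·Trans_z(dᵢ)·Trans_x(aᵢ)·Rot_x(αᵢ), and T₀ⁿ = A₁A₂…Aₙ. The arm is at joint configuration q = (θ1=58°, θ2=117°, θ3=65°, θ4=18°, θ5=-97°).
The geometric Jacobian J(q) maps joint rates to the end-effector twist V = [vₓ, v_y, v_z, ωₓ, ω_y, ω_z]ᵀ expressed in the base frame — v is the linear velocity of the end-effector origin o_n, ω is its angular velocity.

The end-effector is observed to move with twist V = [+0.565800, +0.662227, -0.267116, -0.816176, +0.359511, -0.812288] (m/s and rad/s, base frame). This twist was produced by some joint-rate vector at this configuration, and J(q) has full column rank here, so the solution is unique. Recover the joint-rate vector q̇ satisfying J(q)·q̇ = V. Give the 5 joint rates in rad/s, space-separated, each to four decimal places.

o_n = [-0.4824, 0.7813, 1.9342]
J₁: ẑ×o_n = [-0.7813, -0.4824, 0.0000], ω = ẑ
J2: z=[0.0000, 0.0000, 1.0000] o=[0.3180, 0.5088, 0.5400] → [-0.2725, -0.8004, 0.0000, 0.0000, 0.0000, 1.0000]
J3: z=[0.0872, 0.9962, 0.0000] o=[-0.2399, 0.5576, 0.7200] → [1.2096, -0.1058, 0.2611, 0.0872, 0.9962, 0.0000]
J4: z=[-0.9029, 0.0790, -0.4226] o=[-0.4883, 0.5794, 1.2547] → [0.1390, 0.6110, -0.1828, -0.9029, 0.0790, -0.4226]
J5: z=[-0.2130, -0.9361, 0.2801] o=[-0.9250, 0.8378, 1.7864] → [-0.1225, 0.1554, 0.4263, -0.2130, -0.9361, 0.2801]
q̇ = J⁺·V = [-0.4810, 0.1460, 0.0540, 0.9670, -0.2450]

-0.4810 0.1460 0.0540 0.9670 -0.2450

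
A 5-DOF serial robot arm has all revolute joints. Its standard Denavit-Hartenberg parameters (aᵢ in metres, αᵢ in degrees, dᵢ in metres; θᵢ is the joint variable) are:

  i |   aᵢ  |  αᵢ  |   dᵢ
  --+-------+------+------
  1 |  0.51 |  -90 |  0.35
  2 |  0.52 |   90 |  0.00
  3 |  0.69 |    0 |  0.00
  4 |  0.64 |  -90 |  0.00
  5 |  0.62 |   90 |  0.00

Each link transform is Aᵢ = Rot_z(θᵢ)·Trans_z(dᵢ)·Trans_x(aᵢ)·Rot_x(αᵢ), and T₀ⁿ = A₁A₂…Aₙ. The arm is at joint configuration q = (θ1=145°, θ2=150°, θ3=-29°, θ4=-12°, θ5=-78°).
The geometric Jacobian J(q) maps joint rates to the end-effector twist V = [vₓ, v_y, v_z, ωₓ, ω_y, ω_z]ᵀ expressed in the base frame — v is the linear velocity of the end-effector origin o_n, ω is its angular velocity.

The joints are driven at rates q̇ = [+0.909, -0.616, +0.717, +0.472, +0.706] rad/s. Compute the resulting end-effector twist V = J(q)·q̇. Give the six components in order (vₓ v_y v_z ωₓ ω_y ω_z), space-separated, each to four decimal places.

-0.5949 0.1239 -1.2247 -0.1107 0.1790 -0.3523

o_n = [1.0237, 0.3074, -1.0271]
J₁: ẑ×o_n = [-0.3074, 1.0237, 0.0000], ω = ẑ
J2: z=[-0.5736, -0.8192, 0.0000] o=[-0.4178, 0.2925, 0.3500] → [1.1281, -0.7899, 1.1723, -0.5736, -0.8192, 0.0000]
J3: z=[-0.4096, 0.2868, -0.8660] o=[-0.0489, 0.0342, 0.0900] → [-0.0838, -1.3864, -0.4195, -0.4096, 0.2868, -0.8660]
J4: z=[-0.4096, 0.2868, -0.8660] o=[0.5711, 0.0085, -0.2117] → [0.0250, -0.7259, -0.2522, -0.4096, 0.2868, -0.8660]
J5: z=[0.0325, -0.9441, -0.3280] o=[1.1546, 0.1125, -0.4533] → [0.6057, 0.0616, -0.1172, 0.0325, -0.9441, -0.3280]
V = J·q̇ = [-0.5949, 0.1239, -1.2247, -0.1107, 0.1790, -0.3523]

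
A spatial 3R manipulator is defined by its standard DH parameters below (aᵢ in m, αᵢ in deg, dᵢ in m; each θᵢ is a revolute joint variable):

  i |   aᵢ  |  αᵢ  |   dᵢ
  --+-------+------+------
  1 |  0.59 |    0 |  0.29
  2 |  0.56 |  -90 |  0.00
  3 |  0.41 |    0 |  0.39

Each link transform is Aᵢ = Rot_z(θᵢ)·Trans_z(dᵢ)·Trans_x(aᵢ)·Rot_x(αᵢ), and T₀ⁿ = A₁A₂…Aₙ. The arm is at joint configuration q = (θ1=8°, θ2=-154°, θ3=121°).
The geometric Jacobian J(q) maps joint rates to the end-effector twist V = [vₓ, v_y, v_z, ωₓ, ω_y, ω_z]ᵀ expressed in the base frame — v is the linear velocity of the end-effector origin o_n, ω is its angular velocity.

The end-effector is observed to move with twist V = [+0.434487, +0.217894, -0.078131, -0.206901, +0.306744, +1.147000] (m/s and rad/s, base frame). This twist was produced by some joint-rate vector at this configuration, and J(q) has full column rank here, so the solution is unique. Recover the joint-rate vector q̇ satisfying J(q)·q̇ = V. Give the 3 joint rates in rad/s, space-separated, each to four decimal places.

0.6370 0.5100 -0.3700

o_n = [0.5131, -0.4363, -0.0614]
J₁: ẑ×o_n = [0.4363, 0.5131, -0.0000], ω = ẑ
J2: z=[0.0000, 0.0000, 1.0000] o=[0.5843, 0.0821, 0.2900] → [0.5184, -0.0711, 0.0000, 0.0000, 0.0000, 1.0000]
J3: z=[0.5592, -0.8290, 0.0000] o=[0.1200, -0.2310, 0.2900] → [0.2914, 0.1965, 0.2112, 0.5592, -0.8290, 0.0000]
q̇ = J⁺·V = [0.6370, 0.5100, -0.3700]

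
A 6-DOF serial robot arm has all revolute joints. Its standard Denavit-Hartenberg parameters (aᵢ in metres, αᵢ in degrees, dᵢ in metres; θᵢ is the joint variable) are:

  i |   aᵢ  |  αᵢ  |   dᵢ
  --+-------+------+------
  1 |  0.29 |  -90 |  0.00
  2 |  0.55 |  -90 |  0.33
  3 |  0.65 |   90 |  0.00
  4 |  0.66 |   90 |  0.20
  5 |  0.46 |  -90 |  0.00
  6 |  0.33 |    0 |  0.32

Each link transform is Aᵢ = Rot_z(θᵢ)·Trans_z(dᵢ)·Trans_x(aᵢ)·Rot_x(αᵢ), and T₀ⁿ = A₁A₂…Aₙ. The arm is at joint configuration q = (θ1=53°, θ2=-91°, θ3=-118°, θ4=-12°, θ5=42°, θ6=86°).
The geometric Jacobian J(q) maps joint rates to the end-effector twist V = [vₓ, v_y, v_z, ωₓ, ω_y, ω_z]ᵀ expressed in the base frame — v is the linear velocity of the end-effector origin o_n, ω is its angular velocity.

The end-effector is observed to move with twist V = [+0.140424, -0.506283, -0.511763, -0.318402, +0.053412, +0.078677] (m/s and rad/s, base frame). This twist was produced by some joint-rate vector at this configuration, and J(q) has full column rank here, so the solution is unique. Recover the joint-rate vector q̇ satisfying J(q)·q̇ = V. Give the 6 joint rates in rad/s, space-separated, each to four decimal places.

0.0460 0.2030 -0.4460 -0.0770 -0.3030 0.0090

o_n = [-0.7637, 1.1503, -0.8260]
J₁: ẑ×o_n = [-1.1503, -0.7637, 0.0000], ω = ẑ
J2: z=[-0.7986, 0.6018, 0.0000] o=[0.1745, 0.2316, 0.0000] → [-0.4971, -0.6597, -0.1691, -0.7986, 0.6018, 0.0000]
J3: z=[0.6017, 0.7985, 0.0175] o=[-0.0948, 0.4225, 0.5499] → [-1.1114, 0.8162, 0.9720, 0.6017, 0.7985, 0.0175]
J4: z=[0.3842, -0.2702, -0.8828] o=[-0.5499, 0.7722, 0.2448] → [0.6232, 0.6001, 0.0875, 0.3842, -0.2702, -0.8828]
J5: z=[-0.4430, -0.8929, 0.0805] o=[-1.0077, 0.9558, -0.2372] → [0.5101, -0.2412, 0.1318, -0.4430, -0.8929, 0.0805]
J6: z=[0.8275, -0.4418, -0.3464] o=[-1.1664, 0.9958, -0.6671] → [0.1237, -0.0080, 0.3058, 0.8275, -0.4418, -0.3464]
q̇ = J⁺·V = [0.0460, 0.2030, -0.4460, -0.0770, -0.3030, 0.0090]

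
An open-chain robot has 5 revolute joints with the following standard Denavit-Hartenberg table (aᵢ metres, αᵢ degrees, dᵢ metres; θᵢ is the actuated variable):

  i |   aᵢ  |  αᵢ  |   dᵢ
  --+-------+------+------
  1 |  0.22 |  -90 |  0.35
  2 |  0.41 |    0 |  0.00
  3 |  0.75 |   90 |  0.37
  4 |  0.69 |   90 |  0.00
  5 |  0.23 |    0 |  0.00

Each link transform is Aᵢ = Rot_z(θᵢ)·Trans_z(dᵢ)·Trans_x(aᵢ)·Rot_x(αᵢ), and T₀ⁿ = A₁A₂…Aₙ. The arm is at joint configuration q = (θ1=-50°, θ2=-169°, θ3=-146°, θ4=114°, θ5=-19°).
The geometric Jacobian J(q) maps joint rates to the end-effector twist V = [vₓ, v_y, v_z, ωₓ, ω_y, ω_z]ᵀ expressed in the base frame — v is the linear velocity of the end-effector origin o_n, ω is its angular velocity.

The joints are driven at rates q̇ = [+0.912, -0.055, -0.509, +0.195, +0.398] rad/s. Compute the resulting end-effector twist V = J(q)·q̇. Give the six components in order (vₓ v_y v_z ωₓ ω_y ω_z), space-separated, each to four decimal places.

-0.6390 0.7401 0.2840 -0.0542 -0.5611 0.7928

o_n = [0.9403, 0.7447, 0.1059]
J₁: ẑ×o_n = [-0.7447, 0.9403, 0.0000], ω = ẑ
J2: z=[0.7660, 0.6428, 0.0000] o=[0.1414, -0.1685, 0.3500] → [-0.1569, 0.1870, 0.1861, 0.7660, 0.6428, 0.0000]
J3: z=[0.7660, 0.6428, 0.0000] o=[-0.1173, 0.1398, 0.4282] → [-0.2072, 0.2469, -0.2164, 0.7660, 0.6428, 0.0000]
J4: z=[0.4545, -0.5417, 0.7071] o=[0.5070, -0.0286, -0.1021] → [-0.6596, 0.2118, 0.5862, 0.4545, -0.5417, 0.7071]
J5: z=[0.7268, -0.2334, -0.6460] o=[0.8624, 0.5286, 0.0963] → [0.1374, -0.0573, 0.1753, 0.7268, -0.2334, -0.6460]
V = J·q̇ = [-0.6390, 0.7401, 0.2840, -0.0542, -0.5611, 0.7928]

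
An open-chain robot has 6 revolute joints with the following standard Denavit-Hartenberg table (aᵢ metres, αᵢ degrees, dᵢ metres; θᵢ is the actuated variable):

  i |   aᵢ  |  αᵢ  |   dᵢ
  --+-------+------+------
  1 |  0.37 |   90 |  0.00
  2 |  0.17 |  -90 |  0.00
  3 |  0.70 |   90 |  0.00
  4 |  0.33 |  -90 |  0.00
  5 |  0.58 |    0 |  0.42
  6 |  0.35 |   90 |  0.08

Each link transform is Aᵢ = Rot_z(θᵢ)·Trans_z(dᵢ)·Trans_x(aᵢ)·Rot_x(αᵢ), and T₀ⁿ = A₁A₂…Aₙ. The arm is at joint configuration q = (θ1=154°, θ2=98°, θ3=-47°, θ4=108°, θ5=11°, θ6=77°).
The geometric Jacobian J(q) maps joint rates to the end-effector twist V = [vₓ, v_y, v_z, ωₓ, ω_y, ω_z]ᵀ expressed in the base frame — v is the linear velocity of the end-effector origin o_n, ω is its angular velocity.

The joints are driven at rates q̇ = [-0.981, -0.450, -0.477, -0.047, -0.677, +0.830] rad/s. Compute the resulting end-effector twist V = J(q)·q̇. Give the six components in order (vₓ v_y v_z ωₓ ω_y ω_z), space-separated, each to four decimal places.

o_n = [0.2040, -0.4955, 0.3640]
J₁: ẑ×o_n = [0.4955, 0.2040, -0.0000], ω = ẑ
J2: z=[0.4384, 0.8988, 0.0000] o=[-0.3326, 0.1622, 0.0000] → [0.3272, -0.1596, -0.7706, 0.4384, 0.8988, 0.0000]
J3: z=[0.8900, -0.4341, -0.1392] o=[-0.3113, 0.1518, 0.1683] → [-0.1750, -0.2459, -0.3524, 0.8900, -0.4341, -0.1392]
J4: z=[0.2075, 0.6576, -0.7242] o=[-0.0271, 0.5828, 0.6411] → [-0.9631, -0.1100, -0.3758, 0.2075, 0.6576, -0.7242]
J5: z=[-0.6611, -0.4514, -0.5993] o=[0.2108, 0.3838, 0.5285] → [-0.4527, -0.1047, 0.5782, -0.6611, -0.4514, -0.5993]
J6: z=[-0.6611, -0.4514, -0.5993] o=[0.3207, -0.2220, 0.1628] → [-0.2547, 0.2029, 0.1281, -0.6611, -0.4514, -0.5993]
V = J·q̇ = [-0.4095, 0.2334, 0.2474, -0.7327, -0.2974, -0.9723]

-0.4095 0.2334 0.2474 -0.7327 -0.2974 -0.9723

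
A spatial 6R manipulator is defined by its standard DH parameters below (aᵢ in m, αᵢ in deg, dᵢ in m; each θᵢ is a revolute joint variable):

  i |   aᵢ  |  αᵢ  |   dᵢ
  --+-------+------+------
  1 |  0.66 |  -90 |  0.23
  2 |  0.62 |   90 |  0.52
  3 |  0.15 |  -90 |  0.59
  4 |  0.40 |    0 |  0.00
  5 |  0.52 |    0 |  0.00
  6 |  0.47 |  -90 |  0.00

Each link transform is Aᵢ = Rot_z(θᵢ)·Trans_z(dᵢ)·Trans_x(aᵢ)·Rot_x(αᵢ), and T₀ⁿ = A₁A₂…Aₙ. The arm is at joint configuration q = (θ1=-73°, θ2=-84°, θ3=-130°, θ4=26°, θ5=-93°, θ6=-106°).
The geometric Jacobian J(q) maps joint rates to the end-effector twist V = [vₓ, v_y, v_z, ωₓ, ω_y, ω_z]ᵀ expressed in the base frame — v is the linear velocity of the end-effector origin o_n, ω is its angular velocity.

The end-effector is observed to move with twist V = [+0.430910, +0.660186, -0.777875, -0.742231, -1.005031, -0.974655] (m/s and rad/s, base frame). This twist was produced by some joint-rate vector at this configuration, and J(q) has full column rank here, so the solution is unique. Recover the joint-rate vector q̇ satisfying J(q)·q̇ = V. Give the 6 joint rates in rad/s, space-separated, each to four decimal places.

-0.9080 -0.9940 -0.7470 -0.2390 -0.5910 0.8450

o_n = [0.2476, 0.3237, 0.7886]
J₁: ẑ×o_n = [-0.3237, 0.2476, 0.0000], ω = ẑ
J2: z=[0.9563, 0.2924, 0.0000] o=[0.1930, -0.6312, 0.2300] → [0.1633, -0.5342, 0.8971, 0.9563, 0.2924, 0.0000]
J3: z=[-0.2908, 0.9511, 0.1045] o=[0.7092, -0.5411, 0.8466] → [-0.1456, -0.0651, 0.1876, -0.2908, 0.9511, 0.1045]
J4: z=[-0.5913, -0.2645, 0.7618] o=[0.4248, -0.0039, 0.8124] → [-0.2433, -0.1491, -0.2406, -0.5913, -0.2645, 0.7618]
J5: z=[-0.5913, -0.2645, 0.7618] o=[0.2054, -0.2281, 0.5642] → [-0.4797, 0.1648, -0.3151, -0.5913, -0.2645, 0.7618]
J6: z=[-0.5913, -0.2645, 0.7618] o=[-0.0867, 0.1947, 0.4844] → [-0.1787, 0.4345, 0.0121, -0.5913, -0.2645, 0.7618]
q̇ = J⁺·V = [-0.9080, -0.9940, -0.7470, -0.2390, -0.5910, 0.8450]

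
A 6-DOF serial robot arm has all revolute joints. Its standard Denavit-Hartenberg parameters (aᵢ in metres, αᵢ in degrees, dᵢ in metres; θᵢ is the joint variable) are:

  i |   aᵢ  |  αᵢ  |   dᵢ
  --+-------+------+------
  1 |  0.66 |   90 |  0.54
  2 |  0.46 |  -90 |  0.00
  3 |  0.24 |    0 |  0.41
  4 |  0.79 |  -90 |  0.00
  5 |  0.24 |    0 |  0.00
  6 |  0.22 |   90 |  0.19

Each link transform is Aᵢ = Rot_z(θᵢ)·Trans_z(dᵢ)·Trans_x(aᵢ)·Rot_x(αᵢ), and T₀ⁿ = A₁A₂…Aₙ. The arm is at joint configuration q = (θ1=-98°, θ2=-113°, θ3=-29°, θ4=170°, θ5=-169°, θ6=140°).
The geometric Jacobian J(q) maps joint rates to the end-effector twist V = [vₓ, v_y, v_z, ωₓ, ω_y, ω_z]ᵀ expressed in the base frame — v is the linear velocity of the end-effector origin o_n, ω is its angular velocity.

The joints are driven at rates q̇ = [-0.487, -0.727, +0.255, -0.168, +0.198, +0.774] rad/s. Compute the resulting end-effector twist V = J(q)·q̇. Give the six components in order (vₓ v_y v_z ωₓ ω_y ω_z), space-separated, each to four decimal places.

-0.4919 0.2054 -0.2509 -0.0725 -0.3120 0.0421

o_n = [0.0384, -1.2066, 0.3479]
J₁: ẑ×o_n = [1.2066, 0.0384, -0.0000], ω = ẑ
J2: z=[-0.9903, 0.1392, 0.0000] o=[-0.0919, -0.6536, 0.5400] → [-0.0267, -0.1902, 0.5295, -0.9903, 0.1392, 0.0000]
J3: z=[-0.1281, -0.9115, -0.3907] o=[-0.0668, -0.4756, 0.1166] → [-0.4965, -0.0115, 0.1896, -0.1281, -0.9115, -0.3907]
J4: z=[-0.1281, -0.9115, -0.3907] o=[-0.2232, -0.7519, -0.2369] → [-0.7107, -0.0273, 0.2967, -0.1281, -0.9115, -0.3907]
J5: z=[-0.8038, -0.1353, 0.5793] o=[0.2358, -1.0587, 0.3283] → [0.0830, -0.0986, 0.0922, -0.8038, -0.1353, 0.5793]
J6: z=[-0.8038, -0.1353, 0.5793] o=[0.0930, -1.0089, 0.1419] → [0.0866, 0.1340, 0.1515, -0.8038, -0.1353, 0.5793]
V = J·q̇ = [-0.4919, 0.2054, -0.2509, -0.0725, -0.3120, 0.0421]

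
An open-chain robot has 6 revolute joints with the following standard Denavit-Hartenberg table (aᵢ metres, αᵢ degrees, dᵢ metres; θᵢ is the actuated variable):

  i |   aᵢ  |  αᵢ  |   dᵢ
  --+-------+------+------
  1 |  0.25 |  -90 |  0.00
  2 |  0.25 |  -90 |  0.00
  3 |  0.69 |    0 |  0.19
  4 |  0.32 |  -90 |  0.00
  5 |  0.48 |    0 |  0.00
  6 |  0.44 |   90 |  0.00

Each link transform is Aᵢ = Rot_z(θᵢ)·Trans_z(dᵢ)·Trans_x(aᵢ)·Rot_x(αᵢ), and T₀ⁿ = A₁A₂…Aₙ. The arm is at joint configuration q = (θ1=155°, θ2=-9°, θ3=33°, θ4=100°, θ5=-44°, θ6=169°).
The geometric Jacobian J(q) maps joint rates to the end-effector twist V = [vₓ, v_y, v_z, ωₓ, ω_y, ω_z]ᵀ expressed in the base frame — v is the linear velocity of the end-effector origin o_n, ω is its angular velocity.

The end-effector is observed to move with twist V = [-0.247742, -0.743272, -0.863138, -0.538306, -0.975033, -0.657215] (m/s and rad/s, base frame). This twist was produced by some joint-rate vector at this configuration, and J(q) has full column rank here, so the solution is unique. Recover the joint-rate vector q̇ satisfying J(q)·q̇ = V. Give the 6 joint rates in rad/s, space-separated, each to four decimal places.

o_n = [-0.4530, 0.9591, -0.0754]
J₁: ẑ×o_n = [-0.9591, -0.4530, 0.0000], ω = ẑ
J2: z=[-0.4226, -0.9063, 0.0000] o=[-0.2266, 0.1057, 0.0000] → [0.0684, -0.0319, -0.5658, -0.4226, -0.9063, 0.0000]
J3: z=[-0.1418, 0.0661, -0.9877] o=[-0.4504, 0.2100, 0.0391] → [0.7323, -0.0137, -0.1060, -0.1418, 0.0661, -0.9877]
J4: z=[-0.1418, 0.0661, -0.9877] o=[-0.8365, 0.8047, -0.0580] → [0.1513, -0.3813, -0.0472, -0.1418, 0.0661, -0.9877]
J5: z=[0.3664, -0.9234, -0.1144] o=[-0.5422, 0.9257, -0.0922] → [-0.0116, -0.0163, 0.0946, 0.3664, -0.9234, -0.1144]
J6: z=[0.3664, -0.9234, -0.1144] o=[-0.2720, 1.0783, -0.4583] → [-0.3672, -0.1196, -0.2108, 0.3664, -0.9234, -0.1144]
q̇ = J⁺·V = [0.8920, 0.9550, 0.9670, 0.5750, -0.4740, 0.7030]

0.8920 0.9550 0.9670 0.5750 -0.4740 0.7030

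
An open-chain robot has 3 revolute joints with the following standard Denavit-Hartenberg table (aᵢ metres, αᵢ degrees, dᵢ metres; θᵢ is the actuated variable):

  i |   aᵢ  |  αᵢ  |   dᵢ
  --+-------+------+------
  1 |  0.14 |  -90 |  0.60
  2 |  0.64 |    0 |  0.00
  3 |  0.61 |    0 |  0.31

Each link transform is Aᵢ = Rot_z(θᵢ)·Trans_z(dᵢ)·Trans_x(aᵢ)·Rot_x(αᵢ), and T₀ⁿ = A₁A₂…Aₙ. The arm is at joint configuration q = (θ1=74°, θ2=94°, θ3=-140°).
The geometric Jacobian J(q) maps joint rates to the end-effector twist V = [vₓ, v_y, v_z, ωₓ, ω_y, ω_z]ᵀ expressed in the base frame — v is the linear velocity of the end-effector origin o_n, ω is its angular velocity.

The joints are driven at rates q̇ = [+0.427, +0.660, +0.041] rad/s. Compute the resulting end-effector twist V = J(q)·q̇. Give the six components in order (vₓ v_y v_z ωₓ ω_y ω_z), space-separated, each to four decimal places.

-0.2809 -0.1755 -0.2676 -0.6738 0.1932 0.4270

o_n = [-0.1549, 0.5844, 0.4004]
J₁: ẑ×o_n = [-0.5844, -0.1549, 0.0000], ω = ẑ
J2: z=[-0.9613, 0.2756, 0.0000] o=[0.0386, 0.1346, 0.6000] → [-0.0550, -0.1919, -0.3791, -0.9613, 0.2756, 0.0000]
J3: z=[-0.9613, 0.2756, 0.0000] o=[0.0263, 0.0917, -0.0384] → [0.1209, 0.4218, -0.4237, -0.9613, 0.2756, 0.0000]
V = J·q̇ = [-0.2809, -0.1755, -0.2676, -0.6738, 0.1932, 0.4270]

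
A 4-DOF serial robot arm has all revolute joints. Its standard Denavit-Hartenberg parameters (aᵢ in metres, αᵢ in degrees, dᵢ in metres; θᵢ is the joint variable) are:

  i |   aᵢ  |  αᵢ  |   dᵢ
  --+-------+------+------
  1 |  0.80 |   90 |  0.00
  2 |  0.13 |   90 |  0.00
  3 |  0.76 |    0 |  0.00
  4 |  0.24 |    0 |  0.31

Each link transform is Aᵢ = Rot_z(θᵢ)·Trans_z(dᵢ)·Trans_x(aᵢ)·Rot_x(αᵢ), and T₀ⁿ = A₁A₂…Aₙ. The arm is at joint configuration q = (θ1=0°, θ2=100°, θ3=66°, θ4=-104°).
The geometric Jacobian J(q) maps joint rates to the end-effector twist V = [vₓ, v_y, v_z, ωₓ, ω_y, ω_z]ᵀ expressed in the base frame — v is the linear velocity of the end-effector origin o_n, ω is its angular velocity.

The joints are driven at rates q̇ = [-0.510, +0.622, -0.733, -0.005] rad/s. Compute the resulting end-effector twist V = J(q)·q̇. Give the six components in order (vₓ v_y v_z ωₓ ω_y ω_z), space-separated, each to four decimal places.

o_n = [0.9962, -0.5465, 0.6725]
J₁: ẑ×o_n = [0.5465, 0.9962, -0.0000], ω = ẑ
J2: z=[0.0000, -1.0000, 0.0000] o=[0.8000, 0.0000, 0.0000] → [-0.6725, 0.0000, 0.1962, 0.0000, -1.0000, 0.0000]
J3: z=[0.9848, -0.0000, 0.1736] o=[0.7774, 0.0000, 0.1280] → [0.0949, -0.4982, -0.5382, 0.9848, -0.0000, 0.1736]
J4: z=[0.9848, -0.0000, 0.1736] o=[0.7237, -0.6943, 0.4324] → [-0.0257, -0.1891, 0.1455, 0.9848, -0.0000, 0.1736]
V = J·q̇ = [-0.7665, -0.1419, 0.5158, -0.7268, -0.6220, -0.6382]

-0.7665 -0.1419 0.5158 -0.7268 -0.6220 -0.6382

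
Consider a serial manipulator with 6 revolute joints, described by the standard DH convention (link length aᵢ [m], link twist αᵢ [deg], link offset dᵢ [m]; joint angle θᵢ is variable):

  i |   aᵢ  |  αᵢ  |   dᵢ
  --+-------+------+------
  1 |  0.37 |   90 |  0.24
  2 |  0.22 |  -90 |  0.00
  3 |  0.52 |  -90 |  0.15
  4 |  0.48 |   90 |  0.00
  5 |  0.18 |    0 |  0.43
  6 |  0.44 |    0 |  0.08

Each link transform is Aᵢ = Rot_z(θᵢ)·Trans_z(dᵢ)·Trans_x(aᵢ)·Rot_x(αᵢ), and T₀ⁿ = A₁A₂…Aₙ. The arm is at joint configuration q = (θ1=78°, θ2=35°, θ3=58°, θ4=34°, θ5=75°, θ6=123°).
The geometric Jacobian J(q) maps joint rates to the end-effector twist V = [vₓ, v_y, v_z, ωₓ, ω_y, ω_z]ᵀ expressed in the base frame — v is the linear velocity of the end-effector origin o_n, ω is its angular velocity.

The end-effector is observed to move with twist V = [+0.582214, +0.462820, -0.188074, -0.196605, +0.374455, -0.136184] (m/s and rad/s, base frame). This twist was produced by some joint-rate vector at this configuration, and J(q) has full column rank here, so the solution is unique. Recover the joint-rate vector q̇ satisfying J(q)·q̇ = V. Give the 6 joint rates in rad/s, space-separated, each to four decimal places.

o_n = [-0.6333, 0.7669, 1.0394]
J₁: ẑ×o_n = [-0.7669, -0.6333, 0.0000], ω = ẑ
J2: z=[0.9781, -0.2079, 0.0000] o=[0.0769, 0.3619, 0.2400] → [-0.1662, -0.7820, 0.2484, 0.9781, -0.2079, 0.0000]
J3: z=[-0.1193, -0.5610, 0.8192] o=[0.1144, 0.5382, 0.3662] → [-0.5650, -0.5322, -0.4468, -0.1193, -0.5610, 0.8192]
J4: z=[-0.6628, -0.5693, -0.4864] o=[-0.2879, 0.7665, 0.6471] → [-0.2232, 0.4280, -0.1969, -0.6628, -0.5693, -0.4864]
J5: z=[-0.5123, -0.1291, 0.8491] o=[-0.5501, 1.1562, 0.5482] → [0.2672, 0.1809, 0.1887, -0.5123, -0.1291, 0.8491]
J6: z=[-0.5123, -0.1291, 0.8491] o=[-0.9110, 1.0396, 0.8191] → [0.2031, 0.3486, 0.1755, -0.5123, -0.1291, 0.8491]
q̇ = J⁺·V = [-0.6660, -0.6820, 0.3170, -0.7020, -0.0370, -0.0470]

-0.6660 -0.6820 0.3170 -0.7020 -0.0370 -0.0470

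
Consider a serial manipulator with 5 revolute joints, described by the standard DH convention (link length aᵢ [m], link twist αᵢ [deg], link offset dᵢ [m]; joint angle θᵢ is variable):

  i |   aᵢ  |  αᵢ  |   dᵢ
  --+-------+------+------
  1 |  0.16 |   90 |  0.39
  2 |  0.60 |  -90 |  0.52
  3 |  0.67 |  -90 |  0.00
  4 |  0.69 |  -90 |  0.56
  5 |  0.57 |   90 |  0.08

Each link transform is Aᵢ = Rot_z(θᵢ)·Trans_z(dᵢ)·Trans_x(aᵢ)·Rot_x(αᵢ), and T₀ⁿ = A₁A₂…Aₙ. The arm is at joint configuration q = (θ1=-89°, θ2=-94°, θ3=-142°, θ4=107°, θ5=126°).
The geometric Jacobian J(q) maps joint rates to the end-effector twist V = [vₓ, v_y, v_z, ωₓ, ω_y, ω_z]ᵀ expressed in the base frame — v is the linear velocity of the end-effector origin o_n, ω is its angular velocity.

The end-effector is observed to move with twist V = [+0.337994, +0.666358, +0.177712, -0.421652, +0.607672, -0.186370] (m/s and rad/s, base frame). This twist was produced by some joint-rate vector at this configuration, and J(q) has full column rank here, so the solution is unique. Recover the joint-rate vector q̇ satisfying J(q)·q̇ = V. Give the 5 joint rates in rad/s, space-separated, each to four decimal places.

o_n = [-0.9023, 0.1587, 0.1378]
J₁: ẑ×o_n = [-0.1587, -0.9023, 0.0000], ω = ẑ
J2: z=[-0.9998, -0.0175, 0.0000] o=[0.0028, -0.1600, 0.3900] → [0.0044, -0.2522, -0.3345, -0.9998, -0.0175, 0.0000]
J3: z=[0.0174, -0.9974, -0.0698] o=[-0.5179, -0.1272, -0.2085] → [-0.3254, 0.0208, -0.3785, 0.0174, -0.9974, -0.0698]
J4: z=[-0.7886, 0.0292, -0.6142] o=[-0.9296, -0.1712, 0.3181] → [0.1974, -0.1591, -0.2610, -0.7886, 0.0292, -0.6142]
J5: z=[0.5928, -0.2288, -0.7721] o=[-1.2588, 0.5165, -0.1383] → [-0.3394, -0.4389, -0.1305, 0.5928, -0.2288, -0.7721]
q̇ = J⁺·V = [-0.6660, 0.4590, -0.5510, -0.3060, -0.3280]

-0.6660 0.4590 -0.5510 -0.3060 -0.3280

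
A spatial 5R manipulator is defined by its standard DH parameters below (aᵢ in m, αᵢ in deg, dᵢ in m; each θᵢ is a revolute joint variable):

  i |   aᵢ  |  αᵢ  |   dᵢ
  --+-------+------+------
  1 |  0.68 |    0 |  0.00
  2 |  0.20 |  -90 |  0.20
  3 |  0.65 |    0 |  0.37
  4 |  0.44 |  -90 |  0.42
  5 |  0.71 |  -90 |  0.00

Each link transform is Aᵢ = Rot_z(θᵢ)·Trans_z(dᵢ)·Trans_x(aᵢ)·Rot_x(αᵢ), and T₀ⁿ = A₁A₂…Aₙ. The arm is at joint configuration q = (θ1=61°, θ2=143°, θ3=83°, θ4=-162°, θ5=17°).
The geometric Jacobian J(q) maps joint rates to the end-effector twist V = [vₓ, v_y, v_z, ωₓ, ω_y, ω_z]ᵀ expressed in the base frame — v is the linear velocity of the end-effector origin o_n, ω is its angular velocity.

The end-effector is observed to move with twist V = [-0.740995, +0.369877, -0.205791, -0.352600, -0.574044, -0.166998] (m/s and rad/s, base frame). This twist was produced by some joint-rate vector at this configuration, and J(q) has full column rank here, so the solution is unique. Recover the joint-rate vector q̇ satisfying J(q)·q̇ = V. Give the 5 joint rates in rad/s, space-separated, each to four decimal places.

o_n = [0.1164, -0.1377, 0.6533]
J₁: ẑ×o_n = [0.1377, 0.1164, -0.0000], ω = ẑ
J2: z=[0.0000, 0.0000, 1.0000] o=[0.3297, 0.5947, 0.0000] → [0.7325, -0.2132, 0.0000, 0.0000, 0.0000, 1.0000]
J3: z=[0.4067, -0.9135, 0.0000] o=[0.1470, 0.5134, 0.2000] → [-0.4141, -0.1844, -0.2927, 0.4067, -0.9135, 0.0000]
J4: z=[0.4067, -0.9135, 0.0000] o=[0.2251, 0.1432, -0.4452] → [-1.0035, -0.4468, -0.2135, 0.4067, -0.9135, 0.0000]
J5: z=[-0.8968, -0.3993, -0.1908] o=[0.3192, -0.2747, -0.0132] → [-0.2400, 0.6364, -0.2038, -0.8968, -0.3993, -0.1908]
q̇ = J⁺·V = [0.4160, -0.4750, 0.1150, 0.2660, 0.5660]

0.4160 -0.4750 0.1150 0.2660 0.5660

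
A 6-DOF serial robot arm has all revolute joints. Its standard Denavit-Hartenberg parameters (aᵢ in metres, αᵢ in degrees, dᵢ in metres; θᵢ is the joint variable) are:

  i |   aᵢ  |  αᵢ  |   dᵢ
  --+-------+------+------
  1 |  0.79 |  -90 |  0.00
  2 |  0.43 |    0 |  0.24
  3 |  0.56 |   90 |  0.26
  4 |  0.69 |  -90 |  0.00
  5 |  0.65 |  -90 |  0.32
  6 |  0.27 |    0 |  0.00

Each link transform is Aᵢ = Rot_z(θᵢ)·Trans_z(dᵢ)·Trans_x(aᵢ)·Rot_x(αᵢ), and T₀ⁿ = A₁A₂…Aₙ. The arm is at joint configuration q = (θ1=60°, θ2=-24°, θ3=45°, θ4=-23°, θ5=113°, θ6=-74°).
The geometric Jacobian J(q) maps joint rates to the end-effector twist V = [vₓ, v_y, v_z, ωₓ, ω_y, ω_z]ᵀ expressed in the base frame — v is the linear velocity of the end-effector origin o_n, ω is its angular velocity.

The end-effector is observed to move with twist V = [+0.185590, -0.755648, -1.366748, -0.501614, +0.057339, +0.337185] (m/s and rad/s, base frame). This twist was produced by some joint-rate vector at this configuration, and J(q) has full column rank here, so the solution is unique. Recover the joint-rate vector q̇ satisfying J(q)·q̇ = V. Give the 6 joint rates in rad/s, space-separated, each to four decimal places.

o_n = [0.2566, 2.1933, -0.8637]
J₁: ẑ×o_n = [-2.1933, 0.2566, 0.0000], ω = ẑ
J2: z=[-0.8660, 0.5000, 0.0000] o=[0.3950, 0.6842, 0.0000] → [-0.4319, -0.7480, -1.2378, -0.8660, 0.5000, 0.0000]
J3: z=[-0.8660, 0.5000, 0.0000] o=[0.3836, 1.1444, 0.1749] → [-0.5193, -0.8995, -0.8450, -0.8660, 0.5000, 0.0000]
J4: z=[0.1792, 0.3104, 0.9336] o=[0.4198, 1.7271, -0.0258] → [-0.6953, -0.0022, 0.1342, 0.1792, 0.3104, 0.9336]
J5: z=[-0.6148, 0.7762, -0.1400] o=[0.9498, 2.1058, -0.2534] → [-0.4615, -0.2782, 0.4842, -0.6148, 0.7762, -0.1400]
J6: z=[-0.6370, -0.3840, 0.6684] o=[0.4508, 2.0291, -0.7730] → [-0.0749, -0.1876, -0.1792, -0.6370, -0.3840, 0.6684]
q̇ = J⁺·V = [-0.3140, 0.5550, 0.4550, 0.4620, -0.6680, 0.1890]

-0.3140 0.5550 0.4550 0.4620 -0.6680 0.1890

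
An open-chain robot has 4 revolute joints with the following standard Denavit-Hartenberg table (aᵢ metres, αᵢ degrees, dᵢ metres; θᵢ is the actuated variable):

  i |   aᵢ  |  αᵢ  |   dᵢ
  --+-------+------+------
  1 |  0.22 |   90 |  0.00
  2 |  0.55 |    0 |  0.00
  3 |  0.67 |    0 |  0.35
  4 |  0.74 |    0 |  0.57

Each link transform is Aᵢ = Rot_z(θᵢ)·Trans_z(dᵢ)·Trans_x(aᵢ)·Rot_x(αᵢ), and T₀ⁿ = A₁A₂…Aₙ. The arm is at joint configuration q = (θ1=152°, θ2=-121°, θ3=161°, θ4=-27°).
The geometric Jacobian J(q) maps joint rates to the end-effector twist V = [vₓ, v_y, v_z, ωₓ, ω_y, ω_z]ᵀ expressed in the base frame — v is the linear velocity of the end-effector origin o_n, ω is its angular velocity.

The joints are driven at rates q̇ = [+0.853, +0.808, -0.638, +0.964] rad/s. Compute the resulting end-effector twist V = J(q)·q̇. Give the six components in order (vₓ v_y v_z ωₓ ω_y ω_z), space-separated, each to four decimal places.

o_n = [-0.6020, 1.3621, 0.1257]
J₁: ẑ×o_n = [-1.3621, -0.6020, 0.0000], ω = ẑ
J2: z=[0.4695, 0.8829, 0.0000] o=[-0.1942, 0.1033, 0.0000] → [0.1110, -0.0590, 0.9510, 0.4695, 0.8829, 0.0000]
J3: z=[0.4695, 0.8829, 0.0000] o=[0.0559, -0.0297, -0.4714] → [0.5272, -0.2803, 1.2343, 0.4695, 0.8829, 0.0000]
J4: z=[0.4695, 0.8829, 0.0000] o=[-0.2330, 0.5203, -0.0408] → [0.1470, -0.0782, 0.7210, 0.4695, 0.8829, 0.0000]
V = J·q̇ = [-1.2669, -0.4577, 0.6760, 0.5324, 1.0013, 0.8530]

-1.2669 -0.4577 0.6760 0.5324 1.0013 0.8530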